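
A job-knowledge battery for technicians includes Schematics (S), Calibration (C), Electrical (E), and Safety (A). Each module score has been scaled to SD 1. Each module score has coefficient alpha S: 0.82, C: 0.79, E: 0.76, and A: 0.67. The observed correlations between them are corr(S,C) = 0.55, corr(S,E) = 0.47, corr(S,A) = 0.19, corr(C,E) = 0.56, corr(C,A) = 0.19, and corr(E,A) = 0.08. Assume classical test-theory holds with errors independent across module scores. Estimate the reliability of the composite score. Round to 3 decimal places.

Var(S+C+E+A) = 4 + 2·[0.55 + 0.47 + 0.19 + 0.56 + 0.19 + 0.08] = 4 + 4.08 = 8.08.
Because errors are independent across components, Cov(Tᵢ,Tⱼ) = Cov(Xᵢ,Xⱼ); the off-diagonal part of the true-score variance is the same as above.
True-score variance = [0.82 + 0.79 + 0.76 + 0.67] + 4.08 = 3.04 + 4.08 = 7.12.
Reliability = 7.12 / 8.08 = 0.881.

0.881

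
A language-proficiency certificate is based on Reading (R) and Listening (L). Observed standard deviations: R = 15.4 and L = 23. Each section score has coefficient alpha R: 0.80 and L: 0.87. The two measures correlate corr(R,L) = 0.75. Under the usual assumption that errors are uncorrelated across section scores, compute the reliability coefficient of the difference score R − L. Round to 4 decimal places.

0.5052

Var(R−L) = 15.4² + 23² − 2·15.4·23·0.75 = 766.16 − 531.3 = 234.86.
Under uncorrelated errors the observed covariances equal the true-score covariances, so only the own-variance terms attenuate.
True-score variance = [15.4²·0.80 + 23²·0.87] − 531.3 = 649.958 − 531.3 = 118.658.
Reliability = 118.658 / 234.86 = 0.5052.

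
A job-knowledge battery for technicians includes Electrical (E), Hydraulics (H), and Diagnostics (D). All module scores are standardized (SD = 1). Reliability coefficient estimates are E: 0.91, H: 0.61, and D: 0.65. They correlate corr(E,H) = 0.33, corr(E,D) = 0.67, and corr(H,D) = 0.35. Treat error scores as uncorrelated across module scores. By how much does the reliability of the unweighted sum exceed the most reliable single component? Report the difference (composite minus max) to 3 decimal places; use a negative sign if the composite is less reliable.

Var(sum) = 3 + 2.7 = 5.7; true-score variance = 2.17 + 2.7 = 4.87; composite reliability = 0.8544.
Max component reliability = 0.9100.
Difference = 0.8544 − 0.9100 = -0.056.

-0.056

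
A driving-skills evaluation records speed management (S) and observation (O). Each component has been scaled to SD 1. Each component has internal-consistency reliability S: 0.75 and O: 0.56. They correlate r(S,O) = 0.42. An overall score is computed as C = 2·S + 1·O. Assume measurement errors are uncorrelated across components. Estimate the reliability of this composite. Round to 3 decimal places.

Var(C) = 2² + 1 + 2·[2·0.42] = 5 + 1.68 = 6.68.
With uncorrelated errors the cross-covariances are all true-score covariance, so they carry over unchanged; only the diagonal terms shrink to ρᵢσᵢ².
True-score variance = [2²·0.75 + 0.56] + 1.68 = 3.56 + 1.68 = 5.24.
Reliability = 5.24 / 6.68 = 0.784.

0.784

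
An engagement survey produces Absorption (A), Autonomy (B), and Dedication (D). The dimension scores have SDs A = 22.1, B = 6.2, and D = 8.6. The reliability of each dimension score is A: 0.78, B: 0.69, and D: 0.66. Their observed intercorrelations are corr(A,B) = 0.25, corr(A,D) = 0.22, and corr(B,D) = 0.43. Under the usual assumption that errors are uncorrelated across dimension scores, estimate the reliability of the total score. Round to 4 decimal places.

0.8191

Var(A+B+D) = 22.1² + 6.2² + 8.6² + 2·[22.1·6.2·0.25 + 22.1·8.6·0.22 + 6.2·8.6·0.43] = 600.81 + 197.992 = 798.802.
Under uncorrelated errors the observed covariances equal the true-score covariances, so only the own-variance terms attenuate.
True-score variance = [22.1²·0.78 + 6.2²·0.69 + 8.6²·0.66] + 197.992 = 456.297 + 197.992 = 654.289.
Reliability = 654.289 / 798.802 = 0.8191.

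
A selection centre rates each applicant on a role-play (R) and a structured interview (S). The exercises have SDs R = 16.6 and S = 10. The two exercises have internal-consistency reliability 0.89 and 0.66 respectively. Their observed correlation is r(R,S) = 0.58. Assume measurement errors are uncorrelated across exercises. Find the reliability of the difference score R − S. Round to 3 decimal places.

0.649

Var(R−S) = 16.6² + 10² − 2·16.6·10·0.58 = 375.56 − 192.56 = 183.
Under uncorrelated errors the observed covariances equal the true-score covariances, so only the own-variance terms attenuate.
True-score variance = [16.6²·0.89 + 10²·0.66] − 192.56 = 311.248 − 192.56 = 118.688.
Reliability = 118.688 / 183 = 0.649.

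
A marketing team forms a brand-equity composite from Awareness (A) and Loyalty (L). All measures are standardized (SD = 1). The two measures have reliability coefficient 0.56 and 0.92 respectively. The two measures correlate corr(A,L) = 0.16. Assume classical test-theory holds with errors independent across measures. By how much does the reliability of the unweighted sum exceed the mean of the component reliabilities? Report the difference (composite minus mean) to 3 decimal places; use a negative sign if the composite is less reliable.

0.036

Var(sum) = 2 + 0.32 = 2.32; true-score variance = 1.48 + 0.32 = 1.8; composite reliability = 0.7759.
Mean component reliability = 0.7400.
Difference = 0.7759 − 0.7400 = 0.036.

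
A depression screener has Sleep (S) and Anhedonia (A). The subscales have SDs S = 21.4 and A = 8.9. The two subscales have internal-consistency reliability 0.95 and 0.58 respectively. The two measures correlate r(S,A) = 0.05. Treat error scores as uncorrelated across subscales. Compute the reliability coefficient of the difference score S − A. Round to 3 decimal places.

0.892

Var(S−A) = 21.4² + 8.9² − 2·21.4·8.9·0.05 = 537.17 − 19.046 = 518.124.
With uncorrelated errors the cross-covariances are all true-score covariance, so they carry over unchanged; only the diagonal terms shrink to ρᵢσᵢ².
True-score variance = [21.4²·0.95 + 8.9²·0.58] − 19.046 = 481.004 − 19.046 = 461.958.
Reliability = 461.958 / 518.124 = 0.892.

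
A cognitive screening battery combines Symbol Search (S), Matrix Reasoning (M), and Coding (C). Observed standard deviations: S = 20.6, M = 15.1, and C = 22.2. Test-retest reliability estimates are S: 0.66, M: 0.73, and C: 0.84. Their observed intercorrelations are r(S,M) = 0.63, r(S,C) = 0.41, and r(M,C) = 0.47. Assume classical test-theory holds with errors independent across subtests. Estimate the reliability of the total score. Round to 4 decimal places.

0.8722

Var(S+M+C) = 20.6² + 15.1² + 22.2² + 2·[20.6·15.1·0.63 + 20.6·22.2·0.41 + 15.1·22.2·0.47] = 1145.21 + 1082.04 = 2227.25.
Because errors are independent across components, Cov(Tᵢ,Tⱼ) = Cov(Xᵢ,Xⱼ); the off-diagonal part of the true-score variance is the same as above.
True-score variance = [20.6²·0.66 + 15.1²·0.73 + 22.2²·0.84] + 1082.04 = 860.511 + 1082.04 = 1942.56.
Reliability = 1942.56 / 2227.25 = 0.8722.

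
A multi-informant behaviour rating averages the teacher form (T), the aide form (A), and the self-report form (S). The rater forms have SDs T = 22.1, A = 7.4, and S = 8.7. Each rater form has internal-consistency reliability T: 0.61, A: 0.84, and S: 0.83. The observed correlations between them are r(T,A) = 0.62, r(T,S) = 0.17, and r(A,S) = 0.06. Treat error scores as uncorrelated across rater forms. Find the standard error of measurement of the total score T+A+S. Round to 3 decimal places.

Var(total) = 618.86 + 275.887 = 894.747.
True-score variance = 406.751 + 275.887 = 682.638, so reliability = 0.7629.
Error variance = 894.747 − 682.638 = 212.109; SEM = √212.109 = 14.564.

14.564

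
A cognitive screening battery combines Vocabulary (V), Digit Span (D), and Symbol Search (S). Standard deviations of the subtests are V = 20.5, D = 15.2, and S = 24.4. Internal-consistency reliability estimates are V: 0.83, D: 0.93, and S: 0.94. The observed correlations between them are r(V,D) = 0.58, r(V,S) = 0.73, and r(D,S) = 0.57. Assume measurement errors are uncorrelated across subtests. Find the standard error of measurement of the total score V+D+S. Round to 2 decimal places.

Var(total) = 1246.65 + 1514.55 = 2761.2.
True-score variance = 1123.31 + 1514.55 = 2637.86, so reliability = 0.9553.
Error variance = 2761.2 − 2637.86 = 123.337; SEM = √123.337 = 11.11.

11.11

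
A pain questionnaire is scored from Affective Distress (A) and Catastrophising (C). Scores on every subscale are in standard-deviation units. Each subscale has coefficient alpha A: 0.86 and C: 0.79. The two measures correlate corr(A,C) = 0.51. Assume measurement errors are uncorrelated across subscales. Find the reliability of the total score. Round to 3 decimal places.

Var(A+C) = 2 + 2·[0.51] = 2 + 1.02 = 3.02.
Under uncorrelated errors the observed covariances equal the true-score covariances, so only the own-variance terms attenuate.
True-score variance = [0.86 + 0.79] + 1.02 = 1.65 + 1.02 = 2.67.
Reliability = 2.67 / 3.02 = 0.884.

0.884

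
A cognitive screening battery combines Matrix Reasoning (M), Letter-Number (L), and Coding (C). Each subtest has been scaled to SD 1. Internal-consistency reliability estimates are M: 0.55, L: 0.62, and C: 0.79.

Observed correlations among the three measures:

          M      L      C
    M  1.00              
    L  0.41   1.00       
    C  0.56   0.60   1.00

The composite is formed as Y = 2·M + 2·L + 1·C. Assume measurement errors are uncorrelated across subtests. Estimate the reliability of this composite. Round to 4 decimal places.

0.7914

Var(Y) = 2² + 2² + 1 + 2·[4·0.41 + 2·0.56 + 2·0.60] = 9 + 7.92 = 16.92.
With uncorrelated errors the cross-covariances are all true-score covariance, so they carry over unchanged; only the diagonal terms shrink to ρᵢσᵢ².
True-score variance = [2²·0.55 + 2²·0.62 + 0.79] + 7.92 = 5.47 + 7.92 = 13.39.
Reliability = 13.39 / 16.92 = 0.7914.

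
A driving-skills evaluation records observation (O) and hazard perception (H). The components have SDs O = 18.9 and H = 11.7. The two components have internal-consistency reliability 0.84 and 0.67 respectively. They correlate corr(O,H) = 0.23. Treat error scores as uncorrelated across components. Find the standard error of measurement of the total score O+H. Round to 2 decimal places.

10.12

Var(total) = 494.1 + 101.72 = 595.82.
True-score variance = 391.773 + 101.72 = 493.492, so reliability = 0.8283.
Error variance = 595.82 − 493.492 = 102.327; SEM = √102.327 = 10.12.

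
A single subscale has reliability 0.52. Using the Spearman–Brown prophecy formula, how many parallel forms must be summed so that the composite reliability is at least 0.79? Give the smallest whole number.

k ≥ ρ*(1−ρ₁)/(ρ₁(1−ρ*)) = 0.79·0.48 / (0.52·0.21) = 3.473.
Smallest integer k = 4.

4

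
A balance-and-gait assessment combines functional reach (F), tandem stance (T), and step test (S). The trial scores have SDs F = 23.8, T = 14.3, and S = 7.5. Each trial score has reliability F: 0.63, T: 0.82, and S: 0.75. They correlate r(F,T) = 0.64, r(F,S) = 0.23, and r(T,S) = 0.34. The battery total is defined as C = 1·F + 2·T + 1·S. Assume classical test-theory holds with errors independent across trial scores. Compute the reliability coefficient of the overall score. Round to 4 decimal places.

Var(C) = 23.8² + 2²·14.3² + 7.5² + 2·[2·23.8·14.3·0.64 + 23.8·7.5·0.23 + 2·14.3·7.5·0.34] = 1440.65 + 1099.24 = 2539.89.
Under uncorrelated errors the observed covariances equal the true-score covariances, so only the own-variance terms attenuate.
True-score variance = [23.8²·0.63 + 2²·14.3²·0.82 + 7.5²·0.75] + 1099.24 = 1069.77 + 1099.24 = 2169.01.
Reliability = 2169.01 / 2539.89 = 0.8540.

0.8540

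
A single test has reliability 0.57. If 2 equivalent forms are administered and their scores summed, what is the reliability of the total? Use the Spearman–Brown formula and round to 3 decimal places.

0.726

ρ_k = kρ / (1 + (k−1)ρ) = 2·0.57 / (1 + 1·0.57) = 1.140 / 1.570 = 0.726.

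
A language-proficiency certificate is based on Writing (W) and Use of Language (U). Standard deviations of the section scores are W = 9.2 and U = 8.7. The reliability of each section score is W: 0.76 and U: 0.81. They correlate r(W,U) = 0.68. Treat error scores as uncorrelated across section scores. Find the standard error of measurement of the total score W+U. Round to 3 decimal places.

Var(total) = 160.33 + 108.854 = 269.184.
True-score variance = 125.635 + 108.854 = 234.49, so reliability = 0.8711.
Error variance = 269.184 − 234.49 = 34.6947; SEM = √34.6947 = 5.890.

5.890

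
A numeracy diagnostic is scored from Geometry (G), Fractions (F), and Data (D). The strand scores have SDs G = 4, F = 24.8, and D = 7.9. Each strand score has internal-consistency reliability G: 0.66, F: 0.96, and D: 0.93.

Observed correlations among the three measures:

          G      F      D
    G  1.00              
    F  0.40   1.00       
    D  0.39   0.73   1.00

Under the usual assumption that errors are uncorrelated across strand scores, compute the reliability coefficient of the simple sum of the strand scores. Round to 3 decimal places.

0.968

Var(G+F+D) = 4² + 24.8² + 7.9² + 2·[4·24.8·0.40 + 4·7.9·0.39 + 24.8·7.9·0.73] = 693.45 + 390.051 = 1083.5.
Because errors are independent across components, Cov(Tᵢ,Tⱼ) = Cov(Xᵢ,Xⱼ); the off-diagonal part of the true-score variance is the same as above.
True-score variance = [4²·0.66 + 24.8²·0.96 + 7.9²·0.93] + 390.051 = 659.04 + 390.051 = 1049.09.
Reliability = 1049.09 / 1083.5 = 0.968.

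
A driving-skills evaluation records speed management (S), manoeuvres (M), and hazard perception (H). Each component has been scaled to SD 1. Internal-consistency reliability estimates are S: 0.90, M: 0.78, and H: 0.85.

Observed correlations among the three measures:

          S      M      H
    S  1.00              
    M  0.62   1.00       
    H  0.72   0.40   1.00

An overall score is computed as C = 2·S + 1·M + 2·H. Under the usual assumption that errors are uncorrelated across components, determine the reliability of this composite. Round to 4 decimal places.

Var(C) = 2² + 1 + 2² + 2·[2·0.62 + 4·0.72 + 2·0.40] = 9 + 9.84 = 18.84.
With uncorrelated errors the cross-covariances are all true-score covariance, so they carry over unchanged; only the diagonal terms shrink to ρᵢσᵢ².
True-score variance = [2²·0.90 + 0.78 + 2²·0.85] + 9.84 = 7.78 + 9.84 = 17.62.
Reliability = 17.62 / 18.84 = 0.9352.

0.9352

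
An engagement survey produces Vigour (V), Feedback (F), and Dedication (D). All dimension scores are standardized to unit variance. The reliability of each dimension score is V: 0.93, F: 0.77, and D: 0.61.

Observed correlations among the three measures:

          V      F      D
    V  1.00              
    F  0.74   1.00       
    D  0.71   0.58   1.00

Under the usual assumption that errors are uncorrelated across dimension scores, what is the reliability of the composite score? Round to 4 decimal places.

Var(V+F+D) = 3 + 2·[0.74 + 0.71 + 0.58] = 3 + 4.06 = 7.06.
Because errors are independent across components, Cov(Tᵢ,Tⱼ) = Cov(Xᵢ,Xⱼ); the off-diagonal part of the true-score variance is the same as above.
True-score variance = [0.93 + 0.77 + 0.61] + 4.06 = 2.31 + 4.06 = 6.37.
Reliability = 6.37 / 7.06 = 0.9023.

0.9023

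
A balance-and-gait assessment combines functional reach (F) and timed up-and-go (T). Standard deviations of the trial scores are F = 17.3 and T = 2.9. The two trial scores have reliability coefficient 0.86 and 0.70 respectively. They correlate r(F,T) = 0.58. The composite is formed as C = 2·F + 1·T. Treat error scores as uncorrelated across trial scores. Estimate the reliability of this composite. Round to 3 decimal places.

0.871

Var(C) = 2²·17.3² + 2.9² + 2·[2·17.3·2.9·0.58] = 1205.57 + 116.394 = 1321.96.
With uncorrelated errors the cross-covariances are all true-score covariance, so they carry over unchanged; only the diagonal terms shrink to ρᵢσᵢ².
True-score variance = [2²·17.3²·0.86 + 2.9²·0.70] + 116.394 = 1035.44 + 116.394 = 1151.84.
Reliability = 1151.84 / 1321.96 = 0.871.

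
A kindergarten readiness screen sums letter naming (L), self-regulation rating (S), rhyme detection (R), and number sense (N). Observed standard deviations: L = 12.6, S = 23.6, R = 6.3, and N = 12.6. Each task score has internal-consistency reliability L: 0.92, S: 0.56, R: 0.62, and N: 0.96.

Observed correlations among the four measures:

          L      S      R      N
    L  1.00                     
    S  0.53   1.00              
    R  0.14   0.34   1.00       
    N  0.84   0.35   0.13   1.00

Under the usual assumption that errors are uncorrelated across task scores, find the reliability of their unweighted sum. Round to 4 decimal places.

0.8489

Var(L+S+R+N) = 12.6² + 23.6² + 6.3² + 12.6² + 2·[12.6·23.6·0.53 + 12.6·6.3·0.14 + 12.6·12.6·0.84 + 23.6·6.3·0.34 + 23.6·12.6·0.35 + 6.3·12.6·0.13] = 914.17 + 934.038 = 1848.21.
Under uncorrelated errors the observed covariances equal the true-score covariances, so only the own-variance terms attenuate.
True-score variance = [12.6²·0.92 + 23.6²·0.56 + 6.3²·0.62 + 12.6²·0.96] + 934.038 = 634.974 + 934.038 = 1569.01.
Reliability = 1569.01 / 1848.21 = 0.8489.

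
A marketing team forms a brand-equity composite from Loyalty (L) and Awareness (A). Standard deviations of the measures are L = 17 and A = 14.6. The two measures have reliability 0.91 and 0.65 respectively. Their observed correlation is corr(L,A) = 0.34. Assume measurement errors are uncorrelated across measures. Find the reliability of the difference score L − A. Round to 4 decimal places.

Var(L−A) = 17² + 14.6² − 2·17·14.6·0.34 = 502.16 − 168.776 = 333.384.
Under uncorrelated errors the observed covariances equal the true-score covariances, so only the own-variance terms attenuate.
True-score variance = [17²·0.91 + 14.6²·0.65] − 168.776 = 401.544 − 168.776 = 232.768.
Reliability = 232.768 / 333.384 = 0.6982.

0.6982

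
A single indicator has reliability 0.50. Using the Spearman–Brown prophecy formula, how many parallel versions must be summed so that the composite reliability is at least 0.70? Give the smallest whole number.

k ≥ ρ*(1−ρ₁)/(ρ₁(1−ρ*)) = 0.70·0.50 / (0.50·0.30) = 2.333.
Smallest integer k = 3.

3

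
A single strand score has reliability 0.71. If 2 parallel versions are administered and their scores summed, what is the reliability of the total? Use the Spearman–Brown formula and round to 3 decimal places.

ρ_k = kρ / (1 + (k−1)ρ) = 2·0.71 / (1 + 1·0.71) = 1.420 / 1.710 = 0.830.

0.830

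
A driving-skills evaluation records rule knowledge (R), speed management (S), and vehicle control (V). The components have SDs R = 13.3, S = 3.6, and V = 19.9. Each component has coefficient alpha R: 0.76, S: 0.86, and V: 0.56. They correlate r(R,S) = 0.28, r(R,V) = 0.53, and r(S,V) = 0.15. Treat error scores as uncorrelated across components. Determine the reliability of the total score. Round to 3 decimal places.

0.761

Var(R+S+V) = 13.3² + 3.6² + 19.9² + 2·[13.3·3.6·0.28 + 13.3·19.9·0.53 + 3.6·19.9·0.15] = 585.86 + 328.855 = 914.715.
Because errors are independent across components, Cov(Tᵢ,Tⱼ) = Cov(Xᵢ,Xⱼ); the off-diagonal part of the true-score variance is the same as above.
True-score variance = [13.3²·0.76 + 3.6²·0.86 + 19.9²·0.56] + 328.855 = 367.348 + 328.855 = 696.203.
Reliability = 696.203 / 914.715 = 0.761.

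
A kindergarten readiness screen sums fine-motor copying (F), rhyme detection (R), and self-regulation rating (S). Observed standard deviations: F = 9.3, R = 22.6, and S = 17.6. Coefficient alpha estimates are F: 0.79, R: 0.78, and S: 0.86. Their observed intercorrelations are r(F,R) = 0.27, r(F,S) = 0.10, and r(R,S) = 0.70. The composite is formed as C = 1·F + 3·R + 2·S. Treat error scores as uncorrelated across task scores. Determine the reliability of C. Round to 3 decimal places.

Var(C) = 9.3² + 3²·22.6² + 2²·17.6² + 2·[3·9.3·22.6·0.27 + 2·9.3·17.6·0.10 + 6·22.6·17.6·0.70] = 5922.37 + 3747.15 = 9669.52.
Under uncorrelated errors the observed covariances equal the true-score covariances, so only the own-variance terms attenuate.
True-score variance = [9.3²·0.79 + 3²·22.6²·0.78 + 2²·17.6²·0.86] + 3747.15 = 4719.44 + 3747.15 = 8466.58.
Reliability = 8466.58 / 9669.52 = 0.876.

0.876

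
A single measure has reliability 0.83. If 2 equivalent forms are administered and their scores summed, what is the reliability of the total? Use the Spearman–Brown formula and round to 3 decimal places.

0.907

ρ_k = kρ / (1 + (k−1)ρ) = 2·0.83 / (1 + 1·0.83) = 1.660 / 1.830 = 0.907.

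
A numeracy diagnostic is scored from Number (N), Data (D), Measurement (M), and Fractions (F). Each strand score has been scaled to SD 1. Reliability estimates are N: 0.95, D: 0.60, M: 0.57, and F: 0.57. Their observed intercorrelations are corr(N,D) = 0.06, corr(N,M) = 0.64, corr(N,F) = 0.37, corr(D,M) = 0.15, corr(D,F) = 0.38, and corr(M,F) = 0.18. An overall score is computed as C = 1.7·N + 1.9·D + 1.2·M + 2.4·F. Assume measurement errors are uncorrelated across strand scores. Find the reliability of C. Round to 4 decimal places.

0.8119

Var(C) = 1.7² + 1.9² + 1.2² + 2.4² + 2·[3.23·0.06 + 2.04·0.64 + 4.08·0.37 + 2.28·0.15 + 4.56·0.38 + 2.88·0.18] = 13.7 + 11.2044 = 24.9044.
Under uncorrelated errors the observed covariances equal the true-score covariances, so only the own-variance terms attenuate.
True-score variance = [1.7²·0.95 + 1.9²·0.60 + 1.2²·0.57 + 2.4²·0.57] + 11.2044 = 9.0155 + 11.2044 = 20.2199.
Reliability = 20.2199 / 24.9044 = 0.8119.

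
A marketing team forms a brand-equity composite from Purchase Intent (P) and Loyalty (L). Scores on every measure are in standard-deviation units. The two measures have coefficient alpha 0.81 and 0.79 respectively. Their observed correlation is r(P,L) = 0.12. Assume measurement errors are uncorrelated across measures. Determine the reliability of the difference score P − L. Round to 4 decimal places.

Var(P−L) = 1 + 1 − 2·0.12 = 2 − 0.24 = 1.76.
Under uncorrelated errors the observed covariances equal the true-score covariances, so only the own-variance terms attenuate.
True-score variance = [0.81 + 0.79] − 0.24 = 1.6 − 0.24 = 1.36.
Reliability = 1.36 / 1.76 = 0.7727.

0.7727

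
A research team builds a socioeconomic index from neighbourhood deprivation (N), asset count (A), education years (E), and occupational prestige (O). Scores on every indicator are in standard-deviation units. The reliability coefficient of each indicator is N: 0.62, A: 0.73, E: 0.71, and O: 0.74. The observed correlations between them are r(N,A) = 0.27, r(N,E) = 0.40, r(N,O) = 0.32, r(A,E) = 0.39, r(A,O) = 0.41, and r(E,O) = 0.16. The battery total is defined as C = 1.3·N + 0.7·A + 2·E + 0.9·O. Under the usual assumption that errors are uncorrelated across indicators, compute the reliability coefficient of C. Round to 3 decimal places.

Var(C) = 1.3² + 0.7² + 2² + 0.9² + 2·[0.91·0.27 + 2.6·0.40 + 1.17·0.32 + 1.4·0.39 + 0.63·0.41 + 1.8·0.16] = 6.99 + 5.5048 = 12.4948.
Under uncorrelated errors the observed covariances equal the true-score covariances, so only the own-variance terms attenuate.
True-score variance = [1.3²·0.62 + 0.7²·0.73 + 2²·0.71 + 0.9²·0.74] + 5.5048 = 4.8449 + 5.5048 = 10.3497.
Reliability = 10.3497 / 12.4948 = 0.828.

0.828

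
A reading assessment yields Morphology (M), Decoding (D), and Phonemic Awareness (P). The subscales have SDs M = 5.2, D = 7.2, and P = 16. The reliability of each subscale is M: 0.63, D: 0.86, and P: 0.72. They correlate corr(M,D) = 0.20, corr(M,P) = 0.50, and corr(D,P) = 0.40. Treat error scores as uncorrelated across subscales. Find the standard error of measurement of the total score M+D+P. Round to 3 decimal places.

9.431

Var(total) = 334.88 + 190.336 = 525.216.
True-score variance = 245.938 + 190.336 = 436.274, so reliability = 0.8307.
Error variance = 525.216 − 436.274 = 88.9424; SEM = √88.9424 = 9.431.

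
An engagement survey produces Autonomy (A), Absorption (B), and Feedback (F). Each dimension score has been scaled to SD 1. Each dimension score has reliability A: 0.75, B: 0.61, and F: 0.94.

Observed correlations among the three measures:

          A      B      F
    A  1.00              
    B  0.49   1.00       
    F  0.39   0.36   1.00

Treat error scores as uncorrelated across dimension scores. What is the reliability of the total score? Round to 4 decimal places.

Var(A+B+F) = 3 + 2·[0.49 + 0.39 + 0.36] = 3 + 2.48 = 5.48.
Because errors are independent across components, Cov(Tᵢ,Tⱼ) = Cov(Xᵢ,Xⱼ); the off-diagonal part of the true-score variance is the same as above.
True-score variance = [0.75 + 0.61 + 0.94] + 2.48 = 2.3 + 2.48 = 4.78.
Reliability = 4.78 / 5.48 = 0.8723.

0.8723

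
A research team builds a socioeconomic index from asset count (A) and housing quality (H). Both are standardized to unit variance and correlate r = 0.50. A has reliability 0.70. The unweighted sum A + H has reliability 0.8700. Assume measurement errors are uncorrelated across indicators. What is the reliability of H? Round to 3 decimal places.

0.910

Var(A+H) = 2 + 2·0.50 = 3.000.
True-score variance = ρ_A + ρ_H + 2·0.50, so 0.8700 = (0.70 + ρ_H + 1.00) / 3.000.
ρ_H = 0.8700·3.000 − 0.70 − 1.00 = 0.910.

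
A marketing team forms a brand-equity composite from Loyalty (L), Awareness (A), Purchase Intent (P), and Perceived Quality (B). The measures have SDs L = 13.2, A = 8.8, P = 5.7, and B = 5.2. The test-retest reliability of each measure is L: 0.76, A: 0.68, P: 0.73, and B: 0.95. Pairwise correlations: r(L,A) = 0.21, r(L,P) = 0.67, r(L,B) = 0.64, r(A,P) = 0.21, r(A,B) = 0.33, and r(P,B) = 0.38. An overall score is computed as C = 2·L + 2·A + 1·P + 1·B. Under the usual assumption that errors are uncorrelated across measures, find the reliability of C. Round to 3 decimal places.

Var(C) = 2²·13.2² + 2²·8.8² + 5.7² + 5.2² + 2·[4·13.2·8.8·0.21 + 2·13.2·5.7·0.67 + 2·13.2·5.2·0.64 + 2·8.8·5.7·0.21 + 2·8.8·5.2·0.33 + 5.7·5.2·0.38] = 1066.25 + 697.574 = 1763.82.
Because errors are independent across components, Cov(Tᵢ,Tⱼ) = Cov(Xᵢ,Xⱼ); the off-diagonal part of the true-score variance is the same as above.
True-score variance = [2²·13.2²·0.76 + 2²·8.8²·0.68 + 5.7²·0.73 + 5.2²·0.95] + 697.574 = 789.732 + 697.574 = 1487.31.
Reliability = 1487.31 / 1763.82 = 0.843.

0.843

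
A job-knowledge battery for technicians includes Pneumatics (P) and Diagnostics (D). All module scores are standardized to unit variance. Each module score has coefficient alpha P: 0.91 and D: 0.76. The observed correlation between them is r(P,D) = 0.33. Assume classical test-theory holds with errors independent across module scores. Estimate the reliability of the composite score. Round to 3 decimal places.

0.876

Var(P+D) = 2 + 2·[0.33] = 2 + 0.66 = 2.66.
With uncorrelated errors the cross-covariances are all true-score covariance, so they carry over unchanged; only the diagonal terms shrink to ρᵢσᵢ².
True-score variance = [0.91 + 0.76] + 0.66 = 1.67 + 0.66 = 2.33.
Reliability = 2.33 / 2.66 = 0.876.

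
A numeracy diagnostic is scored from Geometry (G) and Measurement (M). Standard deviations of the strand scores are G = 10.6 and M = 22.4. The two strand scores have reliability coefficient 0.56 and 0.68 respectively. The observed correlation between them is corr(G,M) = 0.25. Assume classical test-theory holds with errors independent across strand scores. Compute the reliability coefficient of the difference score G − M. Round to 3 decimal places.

Var(G−M) = 10.6² + 22.4² − 2·10.6·22.4·0.25 = 614.12 − 118.72 = 495.4.
Under uncorrelated errors the observed covariances equal the true-score covariances, so only the own-variance terms attenuate.
True-score variance = [10.6²·0.56 + 22.4²·0.68] − 118.72 = 404.118 − 118.72 = 285.398.
Reliability = 285.398 / 495.4 = 0.576.

0.576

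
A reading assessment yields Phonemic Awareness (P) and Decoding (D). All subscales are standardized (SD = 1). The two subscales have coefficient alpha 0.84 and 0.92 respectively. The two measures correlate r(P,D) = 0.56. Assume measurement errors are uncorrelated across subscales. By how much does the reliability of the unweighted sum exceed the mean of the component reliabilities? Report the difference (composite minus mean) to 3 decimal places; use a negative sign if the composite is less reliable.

0.043

Var(sum) = 2 + 1.12 = 3.12; true-score variance = 1.76 + 1.12 = 2.88; composite reliability = 0.9231.
Mean component reliability = 0.8800.
Difference = 0.9231 − 0.8800 = 0.043.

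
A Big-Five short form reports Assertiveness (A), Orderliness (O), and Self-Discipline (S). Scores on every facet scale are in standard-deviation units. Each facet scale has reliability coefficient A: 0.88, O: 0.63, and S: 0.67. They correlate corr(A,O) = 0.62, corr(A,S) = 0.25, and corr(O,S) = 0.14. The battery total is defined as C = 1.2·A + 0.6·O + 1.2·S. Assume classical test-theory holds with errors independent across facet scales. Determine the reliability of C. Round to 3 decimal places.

0.845

Var(C) = 1.2² + 0.6² + 1.2² + 2·[0.72·0.62 + 1.44·0.25 + 0.72·0.14] = 3.24 + 1.8144 = 5.0544.
Under uncorrelated errors the observed covariances equal the true-score covariances, so only the own-variance terms attenuate.
True-score variance = [1.2²·0.88 + 0.6²·0.63 + 1.2²·0.67] + 1.8144 = 2.4588 + 1.8144 = 4.2732.
Reliability = 4.2732 / 5.0544 = 0.845.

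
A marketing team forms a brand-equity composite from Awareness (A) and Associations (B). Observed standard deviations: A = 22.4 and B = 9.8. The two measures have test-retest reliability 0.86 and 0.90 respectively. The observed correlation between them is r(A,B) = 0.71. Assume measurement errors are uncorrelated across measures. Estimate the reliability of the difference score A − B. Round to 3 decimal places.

Var(A−B) = 22.4² + 9.8² − 2·22.4·9.8·0.71 = 597.8 − 311.718 = 286.082.
Because errors are independent across components, Cov(Tᵢ,Tⱼ) = Cov(Xᵢ,Xⱼ); the off-diagonal part of the true-score variance is the same as above.
True-score variance = [22.4²·0.86 + 9.8²·0.90] − 311.718 = 517.95 − 311.718 = 206.231.
Reliability = 206.231 / 286.082 = 0.721.

0.721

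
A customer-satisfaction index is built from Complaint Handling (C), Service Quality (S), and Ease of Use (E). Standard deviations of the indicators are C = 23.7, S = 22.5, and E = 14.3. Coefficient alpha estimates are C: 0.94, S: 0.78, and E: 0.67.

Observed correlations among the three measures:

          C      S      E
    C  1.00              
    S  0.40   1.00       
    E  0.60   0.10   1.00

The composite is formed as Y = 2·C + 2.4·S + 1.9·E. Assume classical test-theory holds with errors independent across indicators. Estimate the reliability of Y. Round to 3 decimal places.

Var(Y) = 2²·23.7² + 2.4²·22.5² + 1.9²·14.3² + 2·[4.8·23.7·22.5·0.40 + 3.8·23.7·14.3·0.60 + 4.56·22.5·14.3·0.10] = 5900.97 + 3886.55 = 9787.51.
Under uncorrelated errors the observed covariances equal the true-score covariances, so only the own-variance terms attenuate.
True-score variance = [2²·23.7²·0.94 + 2.4²·22.5²·0.78 + 1.9²·14.3²·0.67] + 3886.55 = 4881.03 + 3886.55 = 8767.58.
Reliability = 8767.58 / 9787.51 = 0.896.

0.896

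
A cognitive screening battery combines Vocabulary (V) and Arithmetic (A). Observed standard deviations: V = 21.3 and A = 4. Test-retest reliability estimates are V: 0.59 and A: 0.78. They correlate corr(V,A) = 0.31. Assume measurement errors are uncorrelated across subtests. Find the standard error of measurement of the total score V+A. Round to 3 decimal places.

13.767

Var(total) = 469.69 + 52.824 = 522.514.
True-score variance = 280.157 + 52.824 = 332.981, so reliability = 0.6373.
Error variance = 522.514 − 332.981 = 189.533; SEM = √189.533 = 13.767.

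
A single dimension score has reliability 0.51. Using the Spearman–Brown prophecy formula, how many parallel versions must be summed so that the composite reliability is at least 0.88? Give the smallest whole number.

8

k ≥ ρ*(1−ρ₁)/(ρ₁(1−ρ*)) = 0.88·0.49 / (0.51·0.12) = 7.046.
Smallest integer k = 8.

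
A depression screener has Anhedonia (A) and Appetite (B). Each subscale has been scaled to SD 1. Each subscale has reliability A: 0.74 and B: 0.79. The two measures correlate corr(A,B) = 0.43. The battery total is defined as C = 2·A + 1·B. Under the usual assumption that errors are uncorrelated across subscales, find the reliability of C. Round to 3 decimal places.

0.814

Var(C) = 2² + 1 + 2·[2·0.43] = 5 + 1.72 = 6.72.
Because errors are independent across components, Cov(Tᵢ,Tⱼ) = Cov(Xᵢ,Xⱼ); the off-diagonal part of the true-score variance is the same as above.
True-score variance = [2²·0.74 + 0.79] + 1.72 = 3.75 + 1.72 = 5.47.
Reliability = 5.47 / 6.72 = 0.814.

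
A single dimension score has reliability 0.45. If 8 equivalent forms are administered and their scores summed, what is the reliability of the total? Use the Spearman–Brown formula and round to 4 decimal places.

ρ_k = kρ / (1 + (k−1)ρ) = 8·0.45 / (1 + 7·0.45) = 3.600 / 4.150 = 0.8675.

0.8675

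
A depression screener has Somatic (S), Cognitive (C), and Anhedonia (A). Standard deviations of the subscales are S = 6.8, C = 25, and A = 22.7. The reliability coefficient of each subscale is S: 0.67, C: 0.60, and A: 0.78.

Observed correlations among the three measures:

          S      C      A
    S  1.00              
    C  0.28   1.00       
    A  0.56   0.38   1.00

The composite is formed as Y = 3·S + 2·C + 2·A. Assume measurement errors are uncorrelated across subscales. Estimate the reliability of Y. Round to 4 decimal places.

Var(Y) = 3²·6.8² + 2²·25² + 2²·22.7² + 2·[6·6.8·25·0.28 + 6·6.8·22.7·0.56 + 4·25·22.7·0.38] = 4977.32 + 3333.7 = 8311.02.
Because errors are independent across components, Cov(Tᵢ,Tⱼ) = Cov(Xᵢ,Xⱼ); the off-diagonal part of the true-score variance is the same as above.
True-score variance = [3²·6.8²·0.67 + 2²·25²·0.60 + 2²·22.7²·0.78] + 3333.7 = 3386.53 + 3333.7 = 6720.23.
Reliability = 6720.23 / 8311.02 = 0.8086.

0.8086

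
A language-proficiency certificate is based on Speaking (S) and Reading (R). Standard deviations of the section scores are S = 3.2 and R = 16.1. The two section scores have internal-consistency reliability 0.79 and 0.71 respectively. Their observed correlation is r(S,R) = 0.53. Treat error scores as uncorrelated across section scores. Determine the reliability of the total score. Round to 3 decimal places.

0.761

Var(S+R) = 3.2² + 16.1² + 2·[3.2·16.1·0.53] = 269.45 + 54.6112 = 324.061.
Under uncorrelated errors the observed covariances equal the true-score covariances, so only the own-variance terms attenuate.
True-score variance = [3.2²·0.79 + 16.1²·0.71] + 54.6112 = 192.129 + 54.6112 = 246.74.
Reliability = 246.74 / 324.061 = 0.761.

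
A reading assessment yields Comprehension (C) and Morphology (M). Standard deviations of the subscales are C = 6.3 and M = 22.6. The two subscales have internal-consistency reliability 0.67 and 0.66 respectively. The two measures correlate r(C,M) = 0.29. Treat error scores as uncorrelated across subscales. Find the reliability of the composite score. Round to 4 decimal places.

0.7050

Var(C+M) = 6.3² + 22.6² + 2·[6.3·22.6·0.29] = 550.45 + 82.5804 = 633.03.
Under uncorrelated errors the observed covariances equal the true-score covariances, so only the own-variance terms attenuate.
True-score variance = [6.3²·0.67 + 22.6²·0.66] + 82.5804 = 363.694 + 82.5804 = 446.274.
Reliability = 446.274 / 633.03 = 0.7050.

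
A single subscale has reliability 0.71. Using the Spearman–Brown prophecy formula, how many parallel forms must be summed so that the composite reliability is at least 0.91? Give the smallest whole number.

k ≥ ρ*(1−ρ₁)/(ρ₁(1−ρ*)) = 0.91·0.29 / (0.71·0.09) = 4.130.
Smallest integer k = 5.

5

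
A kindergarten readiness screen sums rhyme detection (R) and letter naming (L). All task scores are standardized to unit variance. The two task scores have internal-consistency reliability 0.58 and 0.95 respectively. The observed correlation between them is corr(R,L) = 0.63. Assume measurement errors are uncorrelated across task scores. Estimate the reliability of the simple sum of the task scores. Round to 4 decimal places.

0.8558

Var(R+L) = 2 + 2·[0.63] = 2 + 1.26 = 3.26.
Under uncorrelated errors the observed covariances equal the true-score covariances, so only the own-variance terms attenuate.
True-score variance = [0.58 + 0.95] + 1.26 = 1.53 + 1.26 = 2.79.
Reliability = 2.79 / 3.26 = 0.8558.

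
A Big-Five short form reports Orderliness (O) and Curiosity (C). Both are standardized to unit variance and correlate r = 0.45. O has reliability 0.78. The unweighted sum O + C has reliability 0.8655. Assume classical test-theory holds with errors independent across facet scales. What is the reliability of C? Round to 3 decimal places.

Var(O+C) = 2 + 2·0.45 = 2.900.
True-score variance = ρ_O + ρ_C + 2·0.45, so 0.8655 = (0.78 + ρ_C + 0.90) / 2.900.
ρ_C = 0.8655·2.900 − 0.78 − 0.90 = 0.830.

0.830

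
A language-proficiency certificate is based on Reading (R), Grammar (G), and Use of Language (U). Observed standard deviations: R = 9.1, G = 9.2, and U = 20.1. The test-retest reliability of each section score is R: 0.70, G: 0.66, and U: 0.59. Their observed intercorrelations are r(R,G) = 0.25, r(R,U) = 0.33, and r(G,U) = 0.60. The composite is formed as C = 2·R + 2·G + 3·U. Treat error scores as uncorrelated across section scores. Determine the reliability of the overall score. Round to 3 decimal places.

0.739

Var(C) = 2²·9.1² + 2²·9.2² + 3²·20.1² + 2·[4·9.1·9.2·0.25 + 6·9.1·20.1·0.33 + 6·9.2·20.1·0.60] = 4305.89 + 2223.19 = 6529.08.
Under uncorrelated errors the observed covariances equal the true-score covariances, so only the own-variance terms attenuate.
True-score variance = [2²·9.1²·0.70 + 2²·9.2²·0.66 + 3²·20.1²·0.59] + 2223.19 = 2600.61 + 2223.19 = 4823.8.
Reliability = 4823.8 / 6529.08 = 0.739.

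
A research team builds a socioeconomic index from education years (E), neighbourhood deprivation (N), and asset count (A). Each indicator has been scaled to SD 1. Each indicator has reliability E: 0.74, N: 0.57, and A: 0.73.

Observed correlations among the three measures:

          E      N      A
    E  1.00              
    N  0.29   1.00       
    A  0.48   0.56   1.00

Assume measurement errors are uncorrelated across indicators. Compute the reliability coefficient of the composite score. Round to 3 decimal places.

Var(E+N+A) = 3 + 2·[0.29 + 0.48 + 0.56] = 3 + 2.66 = 5.66.
Under uncorrelated errors the observed covariances equal the true-score covariances, so only the own-variance terms attenuate.
True-score variance = [0.74 + 0.57 + 0.73] + 2.66 = 2.04 + 2.66 = 4.7.
Reliability = 4.7 / 5.66 = 0.830.

0.830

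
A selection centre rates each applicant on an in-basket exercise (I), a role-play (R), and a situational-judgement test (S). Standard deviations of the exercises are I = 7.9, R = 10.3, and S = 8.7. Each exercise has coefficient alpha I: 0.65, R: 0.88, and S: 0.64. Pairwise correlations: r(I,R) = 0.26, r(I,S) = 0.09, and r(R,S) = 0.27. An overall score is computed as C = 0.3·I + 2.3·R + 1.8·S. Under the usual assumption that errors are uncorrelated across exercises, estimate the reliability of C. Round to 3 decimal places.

0.850

Var(C) = 0.3²·7.9² + 2.3²·10.3² + 1.8²·8.7² + 2·[0.69·7.9·10.3·0.26 + 0.54·7.9·8.7·0.09 + 4.14·10.3·8.7·0.27] = 812.069 + 236.208 = 1048.28.
Because errors are independent across components, Cov(Tᵢ,Tⱼ) = Cov(Xᵢ,Xⱼ); the off-diagonal part of the true-score variance is the same as above.
True-score variance = [0.3²·7.9²·0.65 + 2.3²·10.3²·0.88 + 1.8²·8.7²·0.64] + 236.208 = 654.472 + 236.208 = 890.68.
Reliability = 890.68 / 1048.28 = 0.850.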